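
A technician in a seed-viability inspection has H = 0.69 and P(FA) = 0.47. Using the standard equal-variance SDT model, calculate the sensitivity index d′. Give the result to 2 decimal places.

z(H) = z(0.69) = 0.4959
z(FA) = z(0.47) = -0.0753
d' = z(H) − z(FA) = 0.4959 − (-0.0753) = 0.5712

d′ = 0.57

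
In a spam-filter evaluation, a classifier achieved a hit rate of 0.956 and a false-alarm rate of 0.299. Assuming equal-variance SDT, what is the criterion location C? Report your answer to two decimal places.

C = -0.59

z(H) = z(0.956) = 1.706
z(FA) = z(0.299) = -0.527
c = −½·[z(H) + z(FA)] = −0.5 × (1.706 + (-0.527)) = -0.5895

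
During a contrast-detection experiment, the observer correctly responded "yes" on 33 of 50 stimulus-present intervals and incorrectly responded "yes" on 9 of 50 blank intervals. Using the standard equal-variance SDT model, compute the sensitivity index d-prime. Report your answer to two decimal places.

d-prime = 1.33

H = 33/50 = 0.6600
FA = 9/50 = 0.1800
Φ⁻¹(0.6600) = 0.4125, Φ⁻¹(0.1800) = -0.9154
d' = z(H) − z(FA) = 0.4125 − (-0.9154) = 1.3279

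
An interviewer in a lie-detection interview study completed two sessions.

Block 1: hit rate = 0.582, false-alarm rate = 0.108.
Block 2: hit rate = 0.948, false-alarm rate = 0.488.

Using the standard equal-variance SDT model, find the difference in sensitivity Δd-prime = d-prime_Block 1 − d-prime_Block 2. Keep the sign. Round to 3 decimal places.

Block 1: z(0.582) = 0.2070, z(0.108) = -1.2372, d' = 1.4442
Block 2: z(0.948) = 1.6258, z(0.488) = -0.0301, d' = 1.6559
Δd' = d'_Block 1 − d'_Block 2 = 1.4442 − 1.6559 = -0.2117
Block 2 has the higher sensitivity.

Δd-prime = -0.212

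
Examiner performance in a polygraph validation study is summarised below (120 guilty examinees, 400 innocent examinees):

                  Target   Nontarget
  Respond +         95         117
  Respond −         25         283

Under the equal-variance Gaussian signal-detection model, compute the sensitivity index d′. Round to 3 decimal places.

d′ = 1.358

H = 95/120 = 0.7917
FA = 117/400 = 0.2925
Φ⁻¹(0.7917) = 0.8123, Φ⁻¹(0.2925) = -0.5461
d' = z(H) − z(FA) = 0.8123 − (-0.5461) = 1.3584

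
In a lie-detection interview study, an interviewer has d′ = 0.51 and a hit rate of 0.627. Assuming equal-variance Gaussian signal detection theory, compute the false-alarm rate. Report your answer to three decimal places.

z(hit rate) = z(0.627) = 0.3239
z(FA) = z(H) − d' = 0.3239 − 0.51 = -0.1861
false-alarm rate = Φ(-0.1861) = 0.4262

false-alarm rate = 0.426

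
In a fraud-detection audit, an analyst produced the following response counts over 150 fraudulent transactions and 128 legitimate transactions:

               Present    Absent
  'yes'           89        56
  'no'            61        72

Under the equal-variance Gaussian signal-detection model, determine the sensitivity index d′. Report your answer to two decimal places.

d′ = 0.39

H = 89/150 = 0.5933
FA = 56/128 = 0.4375
z(H) = z(0.5933) = 0.236
z(FA) = z(0.4375) = -0.157
d' = z(H) − z(FA) = 0.236 − (-0.157) = 0.393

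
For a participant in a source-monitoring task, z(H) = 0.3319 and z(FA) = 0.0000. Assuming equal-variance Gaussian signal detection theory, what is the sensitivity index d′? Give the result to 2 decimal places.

d′ = 0.33

d' = z(H) − z(FA) = 0.3319 − 0.0000 = 0.3319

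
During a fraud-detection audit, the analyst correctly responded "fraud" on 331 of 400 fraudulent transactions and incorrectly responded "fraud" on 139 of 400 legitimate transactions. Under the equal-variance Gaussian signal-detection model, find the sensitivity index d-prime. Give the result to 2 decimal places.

d-prime = 1.34

H = 331/400 = 0.8275
FA = 139/400 = 0.3475
Φ⁻¹(H) = Φ⁻¹(0.8275) = 0.944
Φ⁻¹(FA) = Φ⁻¹(0.3475) = -0.392
d' = z(H) − z(FA) = 0.944 − (-0.392) = 1.336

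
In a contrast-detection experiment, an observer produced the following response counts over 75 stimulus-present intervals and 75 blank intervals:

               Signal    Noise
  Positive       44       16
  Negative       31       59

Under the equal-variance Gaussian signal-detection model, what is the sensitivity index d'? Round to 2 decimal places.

H = 44/75 = 0.5867
FA = 16/75 = 0.2133
z(H) = z(0.5867) = 0.219
z(FA) = z(0.2133) = -0.795
d' = z(H) − z(FA) = 0.219 − (-0.795) = 1.014

d' = 1.01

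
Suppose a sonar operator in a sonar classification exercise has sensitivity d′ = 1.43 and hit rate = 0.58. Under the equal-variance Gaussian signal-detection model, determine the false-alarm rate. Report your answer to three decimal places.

z(hit rate) = z(0.58) = 0.2019
z(FA) = z(H) − d' = 0.2019 − 1.43 = -1.2281
false-alarm rate = Φ(-1.2281) = 0.1097

false-alarm rate = 0.110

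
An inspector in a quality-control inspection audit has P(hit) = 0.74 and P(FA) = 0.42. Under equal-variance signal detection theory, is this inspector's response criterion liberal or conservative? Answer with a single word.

liberal

z(H) = 0.643, z(FA) = -0.202
c = −½·(z(H) + z(FA)) = -0.2205
c < 0 → liberal criterion (biased toward responding “yes”).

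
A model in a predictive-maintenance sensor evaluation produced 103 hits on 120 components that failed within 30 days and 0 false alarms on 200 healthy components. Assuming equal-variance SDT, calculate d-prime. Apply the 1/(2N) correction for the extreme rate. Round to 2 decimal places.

The false-alarm rate is 0/200 = 0, so apply the 1/(2N) correction: FA → 1/(2·200) = 0.00250.
z(H) = z(0.85833) = 1.073
z(FA) = z(0.00250) = -2.807
d' = 1.073 − (-2.807) = 3.880

d-prime = 3.88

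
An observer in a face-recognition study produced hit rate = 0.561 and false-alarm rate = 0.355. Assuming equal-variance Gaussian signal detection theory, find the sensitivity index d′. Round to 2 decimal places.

d′ = 0.53

Φ⁻¹(0.561) = 0.154, Φ⁻¹(0.355) = -0.372
d' = z(H) − z(FA) = 0.154 − (-0.372) = 0.526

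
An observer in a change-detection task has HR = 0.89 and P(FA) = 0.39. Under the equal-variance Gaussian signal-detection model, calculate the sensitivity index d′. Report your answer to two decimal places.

d′ = 1.51

z(H) = 1.227
z(FA) = -0.279
d' = z(H) − z(FA) = 1.227 − (-0.279) = 1.506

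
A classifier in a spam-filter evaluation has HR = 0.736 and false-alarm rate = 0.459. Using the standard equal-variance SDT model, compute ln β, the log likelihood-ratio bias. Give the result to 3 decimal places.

ln β = -0.194

Φ⁻¹(H) = Φ⁻¹(0.736) = 0.6311
Φ⁻¹(FA) = Φ⁻¹(0.459) = -0.1030
ln β = −½·[z(H)² − z(FA)²] = −0.5 × (0.3983 − 0.0106) = -0.19385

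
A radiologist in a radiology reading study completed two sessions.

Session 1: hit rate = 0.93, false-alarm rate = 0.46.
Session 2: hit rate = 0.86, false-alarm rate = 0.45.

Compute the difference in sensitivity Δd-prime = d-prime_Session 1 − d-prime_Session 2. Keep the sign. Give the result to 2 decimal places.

Δd-prime = 0.37

Session 1: z(0.93) = 1.476, z(0.46) = -0.100, d' = 1.576
Session 2: z(0.86) = 1.080, z(0.45) = -0.126, d' = 1.206
Δd' = d'_Session 1 − d'_Session 2 = 1.576 − 1.206 = 0.370
Session 1 has the higher sensitivity.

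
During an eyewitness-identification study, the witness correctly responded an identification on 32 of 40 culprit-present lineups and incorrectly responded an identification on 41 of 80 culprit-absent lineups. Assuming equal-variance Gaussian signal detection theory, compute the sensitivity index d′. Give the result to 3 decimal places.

d′ = 0.810

H = 32/40 = 0.8000
FA = 41/80 = 0.5125
z(H) = 0.8416
z(FA) = 0.0313
d' = z(H) − z(FA) = 0.8416 − 0.0313 = 0.8103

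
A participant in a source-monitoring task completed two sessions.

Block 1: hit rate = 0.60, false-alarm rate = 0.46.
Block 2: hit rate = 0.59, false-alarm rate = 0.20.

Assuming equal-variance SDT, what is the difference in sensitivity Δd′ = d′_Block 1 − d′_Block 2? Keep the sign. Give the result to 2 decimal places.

Block 1: z(0.60) = 0.253, z(0.46) = -0.100, d' = 0.353
Block 2: z(0.59) = 0.228, z(0.20) = -0.842, d' = 1.070
Δd' = d'_Block 1 − d'_Block 2 = 0.353 − 1.070 = -0.717
Block 2 has the higher sensitivity.

Δd′ = -0.72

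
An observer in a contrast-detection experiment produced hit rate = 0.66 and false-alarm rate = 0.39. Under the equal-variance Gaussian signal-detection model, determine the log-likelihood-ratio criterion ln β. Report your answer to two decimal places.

Φ⁻¹(H) = Φ⁻¹(0.66) = 0.412
Φ⁻¹(FA) = Φ⁻¹(0.39) = -0.279
ln β = −½·[z(H)² − z(FA)²] = −0.5 × (0.170 − 0.078) = -0.046

ln β = -0.05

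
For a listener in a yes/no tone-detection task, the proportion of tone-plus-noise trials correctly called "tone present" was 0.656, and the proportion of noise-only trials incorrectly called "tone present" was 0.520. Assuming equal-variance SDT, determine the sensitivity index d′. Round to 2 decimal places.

d′ = 0.35

z(0.656) = 0.402, z(0.520) = 0.050
d' = z(H) − z(FA) = 0.402 − 0.050 = 0.352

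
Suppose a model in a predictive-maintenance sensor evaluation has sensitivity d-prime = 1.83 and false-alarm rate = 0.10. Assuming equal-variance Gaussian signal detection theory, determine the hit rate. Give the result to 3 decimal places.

hit rate = 0.708

z(false-alarm rate) = z(0.10) = -1.2816
z(H) = z(FA) + d' = -1.2816 + 1.83 = 0.5484
hit rate = Φ(0.5484) = 0.7083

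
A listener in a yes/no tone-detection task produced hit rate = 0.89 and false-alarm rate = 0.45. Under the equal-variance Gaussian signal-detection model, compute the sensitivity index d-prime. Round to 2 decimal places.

d-prime = 1.35

z(H) = z(0.89) = 1.2265
z(FA) = z(0.45) = -0.1257
d' = z(H) − z(FA) = 1.2265 − (-0.1257) = 1.3522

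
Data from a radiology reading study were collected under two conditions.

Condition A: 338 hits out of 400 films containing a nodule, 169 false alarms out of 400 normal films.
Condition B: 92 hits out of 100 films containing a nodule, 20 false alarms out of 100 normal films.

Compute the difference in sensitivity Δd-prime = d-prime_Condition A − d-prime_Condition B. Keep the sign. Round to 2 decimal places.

Condition A: z(0.8450) = 1.015, z(0.4225) = -0.196, d' = 1.211
Condition B: z(0.9200) = 1.405, z(0.2000) = -0.842, d' = 2.247
Δd' = d'_Condition A − d'_Condition B = 1.211 − 2.247 = -1.036
Condition B has the higher sensitivity.

Δd-prime = -1.04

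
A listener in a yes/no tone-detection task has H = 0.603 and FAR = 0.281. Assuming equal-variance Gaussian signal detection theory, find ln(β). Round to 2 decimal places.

ln β = 0.13

z(0.603) = 0.261, z(0.281) = -0.580
ln β = −½·[z(H)² − z(FA)²] = −0.5 × (0.068 − 0.336) = 0.134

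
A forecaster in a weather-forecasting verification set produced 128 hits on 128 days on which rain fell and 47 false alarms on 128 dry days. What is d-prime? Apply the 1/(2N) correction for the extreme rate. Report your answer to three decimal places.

The hit rate is 128/128 = 1, so apply the 1/(2N) correction: H → 1 − 1/(2·128) = 0.99609.
z(H) = z(0.99609) = 2.6597
z(FA) = z(0.36719) = -0.3393
d' = 2.6597 − (-0.3393) = 2.9990

d-prime = 2.999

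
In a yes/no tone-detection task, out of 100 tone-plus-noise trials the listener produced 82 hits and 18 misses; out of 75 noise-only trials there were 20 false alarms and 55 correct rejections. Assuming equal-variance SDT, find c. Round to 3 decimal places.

c = -0.146

H = 82/100 = 0.8200
FA = 20/75 = 0.2667
z(0.8200) = 0.9154, z(0.2667) = -0.6228
c = −½·[z(H) + z(FA)] = −0.5 × (0.9154 + (-0.6228)) = -0.1463
c < 0: the listener has a liberal response bias.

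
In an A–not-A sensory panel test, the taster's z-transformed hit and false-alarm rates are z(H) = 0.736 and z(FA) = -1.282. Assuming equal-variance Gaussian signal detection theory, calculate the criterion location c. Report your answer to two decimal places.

c = 0.27

c = −½·[z(H) + z(FA)] = −½·(0.736 + (-1.282)) = 0.273
c > 0: the taster has a conservative response bias.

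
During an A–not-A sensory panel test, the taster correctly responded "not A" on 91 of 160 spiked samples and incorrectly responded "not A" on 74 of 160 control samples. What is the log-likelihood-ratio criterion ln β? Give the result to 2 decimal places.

H = 91/160 = 0.5687
FA = 74/160 = 0.4625
z(0.5687) = 0.173, z(0.4625) = -0.094
ln β = −½·[z(H)² − z(FA)²] = −0.5 × (0.030 − 0.009) = -0.0105

ln β = -0.01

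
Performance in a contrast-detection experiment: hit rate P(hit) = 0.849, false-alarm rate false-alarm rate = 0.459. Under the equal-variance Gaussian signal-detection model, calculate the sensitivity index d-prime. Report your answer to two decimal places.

d-prime = 1.14

z(H) = z(0.849) = 1.0322
z(FA) = z(0.459) = -0.1030
d' = z(H) − z(FA) = 1.0322 − (-0.1030) = 1.1352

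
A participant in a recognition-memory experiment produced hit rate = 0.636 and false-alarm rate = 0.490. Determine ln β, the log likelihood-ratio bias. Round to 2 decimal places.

z(H) = z(0.636) = 0.348
z(FA) = z(0.490) = -0.025
ln β = −½·[z(H)² − z(FA)²] = −0.5 × (0.121 − 0.001) = -0.060

ln β = -0.06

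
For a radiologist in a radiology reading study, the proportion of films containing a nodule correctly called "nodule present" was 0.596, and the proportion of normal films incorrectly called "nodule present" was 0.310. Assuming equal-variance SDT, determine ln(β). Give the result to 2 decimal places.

ln β = 0.09

Φ⁻¹(0.596) = 0.243, Φ⁻¹(0.310) = -0.496
ln β = −½·[z(H)² − z(FA)²] = −0.5 × (0.059 − 0.246) = 0.0935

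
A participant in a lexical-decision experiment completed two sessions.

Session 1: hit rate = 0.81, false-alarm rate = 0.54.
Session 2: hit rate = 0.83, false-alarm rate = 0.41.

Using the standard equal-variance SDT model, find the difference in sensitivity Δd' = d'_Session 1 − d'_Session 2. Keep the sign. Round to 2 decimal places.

Δd' = -0.40

Session 1: z(0.81) = 0.878, z(0.54) = 0.100, d' = 0.778
Session 2: z(0.83) = 0.954, z(0.41) = -0.228, d' = 1.182
Δd' = d'_Session 1 − d'_Session 2 = 0.778 − 1.182 = -0.404
Session 2 has the higher sensitivity.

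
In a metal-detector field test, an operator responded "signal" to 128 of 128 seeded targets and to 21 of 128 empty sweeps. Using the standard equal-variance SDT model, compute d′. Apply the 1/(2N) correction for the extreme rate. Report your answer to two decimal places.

d′ = 3.64

The hit rate is 128/128 = 1, so apply the 1/(2N) correction: H → 1 − 1/(2·128) = 0.99609.
z(H) = z(0.99609) = 2.660
z(FA) = z(0.16406) = -0.978
d' = 2.660 − (-0.978) = 3.638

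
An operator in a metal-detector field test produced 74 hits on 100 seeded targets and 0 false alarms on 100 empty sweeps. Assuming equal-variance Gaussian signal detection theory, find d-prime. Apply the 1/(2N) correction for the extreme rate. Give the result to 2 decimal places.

d-prime = 3.22

The false-alarm rate is 0/100 = 0, so apply the 1/(2N) correction: FA → 1/(2·100) = 0.00500.
z(H) = z(0.74000) = 0.643
z(FA) = z(0.00500) = -2.576
d' = 0.643 − (-2.576) = 3.219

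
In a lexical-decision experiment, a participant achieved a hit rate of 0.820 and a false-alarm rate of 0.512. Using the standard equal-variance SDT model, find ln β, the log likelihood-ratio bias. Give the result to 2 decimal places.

ln β = -0.42

z(H) = z(0.820) = 0.915
z(FA) = z(0.512) = 0.030
ln β = −½·[z(H)² − z(FA)²] = −0.5 × (0.837 − 0.001) = -0.418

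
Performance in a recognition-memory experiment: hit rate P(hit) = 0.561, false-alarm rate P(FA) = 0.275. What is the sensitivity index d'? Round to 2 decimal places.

Φ⁻¹(H) = Φ⁻¹(0.561) = 0.1535
Φ⁻¹(FA) = Φ⁻¹(0.275) = -0.5978
d' = z(H) − z(FA) = 0.1535 − (-0.5978) = 0.7513

d' = 0.75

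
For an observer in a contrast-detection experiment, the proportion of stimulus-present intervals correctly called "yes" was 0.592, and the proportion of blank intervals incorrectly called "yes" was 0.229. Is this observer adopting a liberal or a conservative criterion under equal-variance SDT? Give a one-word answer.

conservative

z(H) = 0.233, z(FA) = -0.742
c = −½·(z(H) + z(FA)) = 0.2545
c > 0 → conservative criterion (biased toward responding “no”).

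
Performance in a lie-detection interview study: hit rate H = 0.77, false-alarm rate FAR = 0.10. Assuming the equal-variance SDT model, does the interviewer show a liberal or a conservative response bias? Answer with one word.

z(H) = 0.739, z(FA) = -1.282
c = −½·(z(H) + z(FA)) = 0.2715
c > 0 → conservative criterion (biased toward responding “no”).

conservative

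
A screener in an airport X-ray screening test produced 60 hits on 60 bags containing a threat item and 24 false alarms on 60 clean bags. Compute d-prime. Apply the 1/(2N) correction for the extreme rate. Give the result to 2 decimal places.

d-prime = 2.65

The hit rate is 60/60 = 1, so apply the 1/(2N) correction: H → 1 − 1/(2·60) = 0.99167.
z(H) = z(0.99167) = 2.394
z(FA) = z(0.40000) = -0.253
d' = 2.394 − (-0.253) = 2.647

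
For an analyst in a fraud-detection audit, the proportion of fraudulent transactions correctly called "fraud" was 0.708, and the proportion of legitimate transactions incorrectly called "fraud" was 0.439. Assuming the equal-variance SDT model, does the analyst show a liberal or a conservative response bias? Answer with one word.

liberal

z(H) = 0.548, z(FA) = -0.154
c = −½·(z(H) + z(FA)) = -0.197
c < 0 → liberal criterion (biased toward responding “yes”).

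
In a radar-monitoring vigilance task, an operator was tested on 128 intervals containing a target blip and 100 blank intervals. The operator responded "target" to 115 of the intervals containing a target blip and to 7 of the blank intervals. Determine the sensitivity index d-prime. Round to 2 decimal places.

H = 115/128 = 0.8984
FA = 7/100 = 0.0700
Φ⁻¹(0.8984) = 1.2725, Φ⁻¹(0.0700) = -1.4758
d' = z(H) − z(FA) = 1.2725 − (-1.4758) = 2.7483

d-prime = 2.75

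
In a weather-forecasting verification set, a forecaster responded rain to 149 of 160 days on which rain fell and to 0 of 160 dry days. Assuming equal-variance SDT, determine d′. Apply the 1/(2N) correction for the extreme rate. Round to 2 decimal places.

d′ = 4.22

The false-alarm rate is 0/160 = 0, so apply the 1/(2N) correction: FA → 1/(2·160) = 0.00313.
z(H) = z(0.93125) = 1.485
z(FA) = z(0.00313) = -2.734
d' = 1.485 − (-2.734) = 4.219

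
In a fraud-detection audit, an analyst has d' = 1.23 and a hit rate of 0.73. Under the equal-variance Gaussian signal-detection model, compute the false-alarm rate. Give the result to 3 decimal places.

z(hit rate) = z(0.73) = 0.6128
z(FA) = z(H) − d' = 0.6128 − 1.23 = -0.6172
false-alarm rate = Φ(-0.6172) = 0.2686

false-alarm rate = 0.269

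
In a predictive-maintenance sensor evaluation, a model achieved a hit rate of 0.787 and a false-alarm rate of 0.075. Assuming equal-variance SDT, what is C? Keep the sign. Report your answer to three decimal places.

z(H) = z(0.787) = 0.7961
z(FA) = z(0.075) = -1.4395
c = −½·[z(H) + z(FA)] = −0.5 × (0.7961 + (-1.4395)) = 0.3217

C = 0.322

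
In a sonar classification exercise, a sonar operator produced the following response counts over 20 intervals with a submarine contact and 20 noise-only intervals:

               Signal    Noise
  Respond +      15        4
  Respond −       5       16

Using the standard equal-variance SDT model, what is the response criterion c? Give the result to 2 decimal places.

H = 15/20 = 0.7500
FA = 4/20 = 0.2000
Φ⁻¹(H) = 0.674
Φ⁻¹(FA) = -0.842
c = −½·[z(H) + z(FA)] = −0.5 × (0.674 + (-0.842)) = 0.084
c > 0: the sonar operator has a conservative response bias.

c = 0.08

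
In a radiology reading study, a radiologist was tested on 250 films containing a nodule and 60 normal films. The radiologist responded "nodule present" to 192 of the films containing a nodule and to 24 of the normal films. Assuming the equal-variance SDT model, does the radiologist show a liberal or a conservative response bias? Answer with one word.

z(H) = 0.732, z(FA) = -0.253
c = −½·(z(H) + z(FA)) = -0.2395
c < 0 → liberal criterion (biased toward responding “yes”).

liberal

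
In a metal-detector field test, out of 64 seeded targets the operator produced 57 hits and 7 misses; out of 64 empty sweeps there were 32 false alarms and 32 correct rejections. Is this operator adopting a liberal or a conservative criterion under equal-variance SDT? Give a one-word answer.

z(H) = 1.230, z(FA) = 0.000
c = −½·(z(H) + z(FA)) = -0.615
c < 0 → liberal criterion (biased toward responding “yes”).

liberal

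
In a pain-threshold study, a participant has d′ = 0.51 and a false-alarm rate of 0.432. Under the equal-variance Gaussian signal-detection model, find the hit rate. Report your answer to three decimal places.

z(false-alarm rate) = z(0.432) = -0.1713
z(H) = z(FA) + d' = -0.1713 + 0.51 = 0.3387
hit rate = Φ(0.3387) = 0.6326

hit rate = 0.633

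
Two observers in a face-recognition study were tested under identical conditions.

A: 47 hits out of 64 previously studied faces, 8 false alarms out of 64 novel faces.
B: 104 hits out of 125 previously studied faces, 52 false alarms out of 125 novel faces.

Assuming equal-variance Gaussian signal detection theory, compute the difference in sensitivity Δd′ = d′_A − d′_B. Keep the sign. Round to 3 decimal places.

A: z(0.7344) = 0.6262, z(0.1250) = -1.1503, d' = 1.7765
B: z(0.8320) = 0.9621, z(0.4160) = -0.2121, d' = 1.1742
Δd' = d'_A − d'_B = 1.7765 − 1.1742 = 0.6023
A has the higher sensitivity.

Δd′ = 0.602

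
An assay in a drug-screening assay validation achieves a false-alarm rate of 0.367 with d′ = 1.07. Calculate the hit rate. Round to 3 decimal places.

z(false-alarm rate) = z(0.367) = -0.3398
z(H) = z(FA) + d' = -0.3398 + 1.07 = 0.7302
hit rate = Φ(0.7302) = 0.7674

hit rate = 0.767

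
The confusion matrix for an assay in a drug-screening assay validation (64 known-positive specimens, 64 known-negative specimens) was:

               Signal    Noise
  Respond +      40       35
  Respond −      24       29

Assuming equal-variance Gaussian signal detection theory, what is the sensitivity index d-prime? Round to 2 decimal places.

H = 40/64 = 0.6250
FA = 35/64 = 0.5469
z(0.6250) = 0.319, z(0.5469) = 0.118
d' = z(H) − z(FA) = 0.319 − 0.118 = 0.201

d-prime = 0.20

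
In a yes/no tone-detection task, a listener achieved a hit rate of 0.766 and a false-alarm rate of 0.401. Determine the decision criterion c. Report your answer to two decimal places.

z(0.766) = 0.726, z(0.401) = -0.251
c = −½·[z(H) + z(FA)] = −0.5 × (0.726 + (-0.251)) = -0.2375

c = -0.24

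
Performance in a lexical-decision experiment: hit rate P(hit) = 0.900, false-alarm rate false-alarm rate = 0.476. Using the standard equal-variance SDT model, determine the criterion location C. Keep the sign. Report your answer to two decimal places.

z(H) = z(0.900) = 1.2816
z(FA) = z(0.476) = -0.0602
c = −½·[z(H) + z(FA)] = −0.5 × (1.2816 + (-0.0602)) = -0.6107

C = -0.61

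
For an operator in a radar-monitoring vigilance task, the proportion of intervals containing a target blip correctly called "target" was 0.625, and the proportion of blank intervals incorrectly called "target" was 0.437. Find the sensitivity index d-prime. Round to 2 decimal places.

d-prime = 0.48

z(H) = 0.3186
z(FA) = -0.1586
d' = z(H) − z(FA) = 0.3186 − (-0.1586) = 0.4772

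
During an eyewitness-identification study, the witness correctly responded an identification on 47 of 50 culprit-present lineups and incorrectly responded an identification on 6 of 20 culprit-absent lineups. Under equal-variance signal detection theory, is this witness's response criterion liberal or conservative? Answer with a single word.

z(H) = 1.555, z(FA) = -0.524
c = −½·(z(H) + z(FA)) = -0.5155
c < 0 → liberal criterion (biased toward responding “yes”).

liberal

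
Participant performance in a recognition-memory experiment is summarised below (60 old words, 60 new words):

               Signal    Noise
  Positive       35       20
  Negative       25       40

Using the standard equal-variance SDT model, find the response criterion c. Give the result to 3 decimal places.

H = 35/60 = 0.5833
FA = 20/60 = 0.3333
Φ⁻¹(H) = 0.2103
Φ⁻¹(FA) = -0.4308
c = −½·[z(H) + z(FA)] = −0.5 × (0.2103 + (-0.4308)) = 0.11025
c > 0: the participant has a conservative response bias.

c = 0.110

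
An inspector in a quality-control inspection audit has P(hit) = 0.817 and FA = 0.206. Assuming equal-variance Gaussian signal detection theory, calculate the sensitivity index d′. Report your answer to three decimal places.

d′ = 1.724

z(H) = z(0.817) = 0.9040
z(FA) = z(0.206) = -0.8204
d' = z(H) − z(FA) = 0.9040 − (-0.8204) = 1.7244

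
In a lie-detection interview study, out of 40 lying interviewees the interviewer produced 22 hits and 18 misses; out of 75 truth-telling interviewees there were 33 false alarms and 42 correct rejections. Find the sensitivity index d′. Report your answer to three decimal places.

d′ = 0.277

H = 22/40 = 0.5500
FA = 33/75 = 0.4400
z(H) = z(0.5500) = 0.1257
z(FA) = z(0.4400) = -0.1510
d' = z(H) − z(FA) = 0.1257 − (-0.1510) = 0.2767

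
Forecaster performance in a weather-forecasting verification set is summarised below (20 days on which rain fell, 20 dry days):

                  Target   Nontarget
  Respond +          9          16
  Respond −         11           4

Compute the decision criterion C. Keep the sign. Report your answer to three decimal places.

H = 9/20 = 0.4500
FA = 16/20 = 0.8000
Φ⁻¹(H) = Φ⁻¹(0.4500) = -0.1257
Φ⁻¹(FA) = Φ⁻¹(0.8000) = 0.8416
c = −½·[z(H) + z(FA)] = −0.5 × (-0.1257 + 0.8416) = -0.35795
c < 0: the forecaster has a liberal response bias.

C = -0.358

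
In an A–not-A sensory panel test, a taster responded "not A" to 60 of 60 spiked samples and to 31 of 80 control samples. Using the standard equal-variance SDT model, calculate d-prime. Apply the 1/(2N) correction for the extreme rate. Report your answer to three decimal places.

d-prime = 2.680

The hit rate is 60/60 = 1, so apply the 1/(2N) correction: H → 1 − 1/(2·60) = 0.99167.
z(H) = z(0.99167) = 2.3941
z(FA) = z(0.38750) = -0.2858
d' = 2.3941 − (-0.2858) = 2.6799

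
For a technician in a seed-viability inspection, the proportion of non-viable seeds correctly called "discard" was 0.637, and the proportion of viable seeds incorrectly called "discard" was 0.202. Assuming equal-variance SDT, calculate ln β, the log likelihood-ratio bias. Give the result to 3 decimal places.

z(H) = z(0.637) = 0.3505
z(FA) = z(0.202) = -0.8345
ln β = −½·[z(H)² − z(FA)²] = −0.5 × (0.1229 − 0.6964) = 0.28675

ln β = 0.287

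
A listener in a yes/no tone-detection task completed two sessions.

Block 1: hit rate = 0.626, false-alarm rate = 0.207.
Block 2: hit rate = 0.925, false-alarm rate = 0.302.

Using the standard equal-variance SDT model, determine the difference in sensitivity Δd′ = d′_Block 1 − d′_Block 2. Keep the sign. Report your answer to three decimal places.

Δd′ = -0.820

Block 1: z(0.626) = 0.3213, z(0.207) = -0.8169, d' = 1.1382
Block 2: z(0.925) = 1.4395, z(0.302) = -0.5187, d' = 1.9582
Δd' = d'_Block 1 − d'_Block 2 = 1.1382 − 1.9582 = -0.8200
Block 2 has the higher sensitivity.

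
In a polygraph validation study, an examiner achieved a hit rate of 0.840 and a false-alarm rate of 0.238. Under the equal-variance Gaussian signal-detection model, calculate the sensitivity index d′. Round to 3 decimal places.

Φ⁻¹(0.840) = 0.9945, Φ⁻¹(0.238) = -0.7128
d' = z(H) − z(FA) = 0.9945 − (-0.7128) = 1.7073

d′ = 1.707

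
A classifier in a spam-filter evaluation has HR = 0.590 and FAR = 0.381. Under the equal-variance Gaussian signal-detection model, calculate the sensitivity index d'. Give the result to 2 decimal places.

z(0.590) = 0.2275, z(0.381) = -0.3029
d' = z(H) − z(FA) = 0.2275 − (-0.3029) = 0.5304

d' = 0.53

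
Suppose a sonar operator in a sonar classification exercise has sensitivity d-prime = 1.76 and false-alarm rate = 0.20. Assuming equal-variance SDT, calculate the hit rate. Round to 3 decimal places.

z(false-alarm rate) = z(0.20) = -0.8416
z(H) = z(FA) + d' = -0.8416 + 1.76 = 0.9184
hit rate = Φ(0.9184) = 0.8208

hit rate = 0.821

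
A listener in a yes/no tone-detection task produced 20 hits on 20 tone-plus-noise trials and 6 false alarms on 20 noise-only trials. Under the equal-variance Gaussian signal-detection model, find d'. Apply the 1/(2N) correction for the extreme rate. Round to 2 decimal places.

The hit rate is 20/20 = 1, so apply the 1/(2N) correction: H → 1 − 1/(2·20) = 0.97500.
z(H) = z(0.97500) = 1.960
z(FA) = z(0.30000) = -0.524
d' = 1.960 − (-0.524) = 2.484

d' = 2.48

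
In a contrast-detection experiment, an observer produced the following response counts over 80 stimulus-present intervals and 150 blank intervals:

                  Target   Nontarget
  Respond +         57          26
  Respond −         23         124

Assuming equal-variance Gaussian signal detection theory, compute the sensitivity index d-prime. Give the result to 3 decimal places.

H = 57/80 = 0.7125
FA = 26/150 = 0.1733
z(H) = 0.5607
z(FA) = -0.9412
d' = z(H) − z(FA) = 0.5607 − (-0.9412) = 1.5019

d-prime = 1.502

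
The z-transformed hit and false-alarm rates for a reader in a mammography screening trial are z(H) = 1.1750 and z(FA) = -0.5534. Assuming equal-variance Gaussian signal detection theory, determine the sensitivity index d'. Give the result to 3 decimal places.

d' = 1.728

d' = z(H) − z(FA) = 1.1750 − (-0.5534) = 1.7284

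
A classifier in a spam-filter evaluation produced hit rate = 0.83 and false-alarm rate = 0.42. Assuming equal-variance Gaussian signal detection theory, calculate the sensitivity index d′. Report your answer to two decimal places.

d′ = 1.16

Φ⁻¹(H) = 0.9542
Φ⁻¹(FA) = -0.2019
d' = z(H) − z(FA) = 0.9542 − (-0.2019) = 1.1561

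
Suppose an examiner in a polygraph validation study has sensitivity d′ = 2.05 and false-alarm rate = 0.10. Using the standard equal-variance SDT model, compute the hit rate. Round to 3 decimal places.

hit rate = 0.779

z(false-alarm rate) = z(0.10) = -1.2816
z(H) = z(FA) + d' = -1.2816 + 2.05 = 0.7684
hit rate = Φ(0.7684) = 0.7789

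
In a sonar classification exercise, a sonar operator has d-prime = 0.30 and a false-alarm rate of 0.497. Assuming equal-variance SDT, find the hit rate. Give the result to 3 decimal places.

hit rate = 0.615

z(false-alarm rate) = z(0.497) = -0.0075
z(H) = z(FA) + d' = -0.0075 + 0.30 = 0.2925
hit rate = Φ(0.2925) = 0.6150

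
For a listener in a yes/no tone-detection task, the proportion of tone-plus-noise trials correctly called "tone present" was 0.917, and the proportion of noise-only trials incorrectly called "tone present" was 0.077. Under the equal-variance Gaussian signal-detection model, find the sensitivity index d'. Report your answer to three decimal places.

z(H) = z(0.917) = 1.3852
z(FA) = z(0.077) = -1.4255
d' = z(H) − z(FA) = 1.3852 − (-1.4255) = 2.8107

d' = 2.811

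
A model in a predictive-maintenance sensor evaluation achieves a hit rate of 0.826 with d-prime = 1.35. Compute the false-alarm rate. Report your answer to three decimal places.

false-alarm rate = 0.340

z(hit rate) = z(0.826) = 0.9385
z(FA) = z(H) − d' = 0.9385 − 1.35 = -0.4115
false-alarm rate = Φ(-0.4115) = 0.3404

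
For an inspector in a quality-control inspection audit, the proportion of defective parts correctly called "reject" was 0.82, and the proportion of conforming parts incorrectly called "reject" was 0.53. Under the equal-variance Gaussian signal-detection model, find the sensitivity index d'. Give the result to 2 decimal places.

Φ⁻¹(H) = Φ⁻¹(0.82) = 0.9154
Φ⁻¹(FA) = Φ⁻¹(0.53) = 0.0753
d' = z(H) − z(FA) = 0.9154 − 0.0753 = 0.8401

d' = 0.84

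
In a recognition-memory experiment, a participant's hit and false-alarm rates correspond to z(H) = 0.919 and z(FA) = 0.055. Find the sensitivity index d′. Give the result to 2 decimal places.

d′ = 0.86

d' = z(H) − z(FA) = 0.919 − 0.055 = 0.864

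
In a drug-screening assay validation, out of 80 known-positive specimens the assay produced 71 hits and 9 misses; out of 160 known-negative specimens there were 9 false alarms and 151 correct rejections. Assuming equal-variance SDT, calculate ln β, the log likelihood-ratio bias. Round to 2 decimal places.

H = 71/80 = 0.8875
FA = 9/160 = 0.0563
z(H) = z(0.8875) = 1.213
z(FA) = z(0.0563) = -1.587
ln β = −½·[z(H)² − z(FA)²] = −0.5 × (1.471 − 2.519) = 0.524

ln β = 0.52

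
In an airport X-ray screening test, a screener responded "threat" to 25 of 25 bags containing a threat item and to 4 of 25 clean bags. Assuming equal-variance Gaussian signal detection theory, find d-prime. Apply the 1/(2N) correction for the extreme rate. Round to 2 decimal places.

d-prime = 3.05

The hit rate is 25/25 = 1, so apply the 1/(2N) correction: H → 1 − 1/(2·25) = 0.98000.
z(H) = z(0.98000) = 2.054
z(FA) = z(0.16000) = -0.994
d' = 2.054 − (-0.994) = 3.048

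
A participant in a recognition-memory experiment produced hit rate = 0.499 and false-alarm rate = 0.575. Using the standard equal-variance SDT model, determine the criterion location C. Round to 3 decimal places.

z(0.499) = -0.0025, z(0.575) = 0.1891
c = −½·[z(H) + z(FA)] = −0.5 × (-0.0025 + 0.1891) = -0.0933

C = -0.093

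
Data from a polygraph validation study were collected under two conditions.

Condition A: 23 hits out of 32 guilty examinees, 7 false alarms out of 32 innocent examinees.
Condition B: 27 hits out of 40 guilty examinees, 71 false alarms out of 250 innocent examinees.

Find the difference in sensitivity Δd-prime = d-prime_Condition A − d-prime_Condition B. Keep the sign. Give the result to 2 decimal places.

Δd-prime = 0.33

Condition A: z(0.7188) = 0.579, z(0.2188) = -0.776, d' = 1.355
Condition B: z(0.6750) = 0.454, z(0.2840) = -0.571, d' = 1.025
Δd' = d'_Condition A − d'_Condition B = 1.355 − 1.025 = 0.330
Condition A has the higher sensitivity.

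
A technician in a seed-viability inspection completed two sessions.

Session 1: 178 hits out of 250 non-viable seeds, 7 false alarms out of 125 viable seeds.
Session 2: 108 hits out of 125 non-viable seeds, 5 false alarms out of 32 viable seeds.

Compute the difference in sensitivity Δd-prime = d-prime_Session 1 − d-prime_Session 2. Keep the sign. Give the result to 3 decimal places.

Δd-prime = 0.040

Session 1: z(0.7120) = 0.5592, z(0.0560) = -1.5893, d' = 2.1485
Session 2: z(0.8640) = 1.0985, z(0.1562) = -1.0102, d' = 2.1087
Δd' = d'_Session 1 − d'_Session 2 = 2.1485 − 2.1087 = 0.0398
Session 1 has the higher sensitivity.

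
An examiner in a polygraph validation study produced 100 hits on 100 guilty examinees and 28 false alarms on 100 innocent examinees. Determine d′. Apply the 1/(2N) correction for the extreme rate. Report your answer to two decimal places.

d′ = 3.16

The hit rate is 100/100 = 1, so apply the 1/(2N) correction: H → 1 − 1/(2·100) = 0.99500.
z(H) = z(0.99500) = 2.576
z(FA) = z(0.28000) = -0.583
d' = 2.576 − (-0.583) = 3.159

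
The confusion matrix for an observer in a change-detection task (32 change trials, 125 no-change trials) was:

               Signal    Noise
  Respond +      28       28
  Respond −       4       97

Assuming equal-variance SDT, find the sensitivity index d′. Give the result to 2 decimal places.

H = 28/32 = 0.8750
FA = 28/125 = 0.2240
Φ⁻¹(0.8750) = 1.150, Φ⁻¹(0.2240) = -0.759
d' = z(H) − z(FA) = 1.150 − (-0.759) = 1.909

d′ = 1.91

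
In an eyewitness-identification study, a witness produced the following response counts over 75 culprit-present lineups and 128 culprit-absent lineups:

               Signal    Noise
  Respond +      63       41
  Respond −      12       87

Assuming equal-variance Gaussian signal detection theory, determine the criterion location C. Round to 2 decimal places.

H = 63/75 = 0.8400
FA = 41/128 = 0.3203
z(H) = z(0.8400) = 0.994
z(FA) = z(0.3203) = -0.467
c = −½·[z(H) + z(FA)] = −0.5 × (0.994 + (-0.467)) = -0.2635
c < 0: the witness has a liberal response bias.

C = -0.26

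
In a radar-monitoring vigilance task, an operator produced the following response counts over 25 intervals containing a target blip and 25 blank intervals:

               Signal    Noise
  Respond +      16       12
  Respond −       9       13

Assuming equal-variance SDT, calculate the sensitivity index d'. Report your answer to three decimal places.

H = 16/25 = 0.6400
FA = 12/25 = 0.4800
z(H) = 0.3585
z(FA) = -0.0502
d' = z(H) − z(FA) = 0.3585 − (-0.0502) = 0.4087

d' = 0.409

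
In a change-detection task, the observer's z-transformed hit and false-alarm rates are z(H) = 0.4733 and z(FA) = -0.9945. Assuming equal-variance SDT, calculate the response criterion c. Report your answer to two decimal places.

c = 0.26

c = −½·[z(H) + z(FA)] = −½·(0.4733 + (-0.9945)) = 0.2606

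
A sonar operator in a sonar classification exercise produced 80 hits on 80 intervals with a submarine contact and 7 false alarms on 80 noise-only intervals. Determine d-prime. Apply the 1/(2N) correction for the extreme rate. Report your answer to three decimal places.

The hit rate is 80/80 = 1, so apply the 1/(2N) correction: H → 1 − 1/(2·80) = 0.99375.
z(H) = z(0.99375) = 2.4977
z(FA) = z(0.08750) = -1.3563
d' = 2.4977 − (-1.3563) = 3.8540

d-prime = 3.854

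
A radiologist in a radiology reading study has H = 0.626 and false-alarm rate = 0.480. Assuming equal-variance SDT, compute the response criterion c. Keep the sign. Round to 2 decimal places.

c = -0.14

z(H) = z(0.626) = 0.321
z(FA) = z(0.480) = -0.050
c = −½·[z(H) + z(FA)] = −0.5 × (0.321 + (-0.050)) = -0.1355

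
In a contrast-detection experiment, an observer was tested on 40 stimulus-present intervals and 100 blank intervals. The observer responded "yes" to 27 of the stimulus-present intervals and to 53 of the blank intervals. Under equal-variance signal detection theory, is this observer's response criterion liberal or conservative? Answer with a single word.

z(H) = 0.454, z(FA) = 0.075
c = −½·(z(H) + z(FA)) = -0.2645
c < 0 → liberal criterion (biased toward responding “yes”).

liberal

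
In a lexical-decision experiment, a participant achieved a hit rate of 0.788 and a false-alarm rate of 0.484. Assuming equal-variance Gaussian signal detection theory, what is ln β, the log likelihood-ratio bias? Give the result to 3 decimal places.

ln β = -0.319

Φ⁻¹(H) = Φ⁻¹(0.788) = 0.7995
Φ⁻¹(FA) = Φ⁻¹(0.484) = -0.0401
ln β = −½·[z(H)² − z(FA)²] = −0.5 × (0.6392 − 0.0016) = -0.3188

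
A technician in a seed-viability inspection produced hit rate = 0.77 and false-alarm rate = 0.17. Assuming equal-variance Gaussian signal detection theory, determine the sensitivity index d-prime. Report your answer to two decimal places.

z(H) = 0.739
z(FA) = -0.954
d' = z(H) − z(FA) = 0.739 − (-0.954) = 1.693

d-prime = 1.69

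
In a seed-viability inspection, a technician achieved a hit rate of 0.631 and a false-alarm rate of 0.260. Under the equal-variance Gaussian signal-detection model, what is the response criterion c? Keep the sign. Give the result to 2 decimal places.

c = 0.15

z(0.631) = 0.3345, z(0.260) = -0.6433
c = −½·[z(H) + z(FA)] = −0.5 × (0.3345 + (-0.6433)) = 0.1544
c > 0: the technician has a conservative response bias.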